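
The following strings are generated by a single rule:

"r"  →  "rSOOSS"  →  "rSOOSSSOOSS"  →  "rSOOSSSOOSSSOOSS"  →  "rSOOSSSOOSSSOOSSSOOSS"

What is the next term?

rSOOSSSOOSSSOOSSSOOSSSOOSS

Each term is the previous one with SOOSS appended.
One more step from rSOOSSSOOSSSOOSSSOOSS gives the answer.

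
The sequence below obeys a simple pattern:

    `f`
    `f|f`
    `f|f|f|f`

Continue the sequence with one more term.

Each string is two copies of the previous one joined by '|'.
So the next term is two copies of f|f|f|f with '|' between the halves.

f|f|f|f|f|f|f|f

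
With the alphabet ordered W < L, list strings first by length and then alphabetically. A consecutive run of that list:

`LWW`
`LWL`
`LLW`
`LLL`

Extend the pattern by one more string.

WWWW

After LLL the length-3 strings are exhausted; the first length-4 string is 4 copies of W.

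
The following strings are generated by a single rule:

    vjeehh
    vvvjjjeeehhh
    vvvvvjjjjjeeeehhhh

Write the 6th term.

vvvvvvvvvvvjjjjjjjjjjjeeeeeeehhhhhhh

Each string has the form v^{2n-1} j^{2n-1} e^{n+1} h^{n+1} (n = 1, 2, …).
For term 6, n = 6, so the run lengths are 11, 11, 7, 7.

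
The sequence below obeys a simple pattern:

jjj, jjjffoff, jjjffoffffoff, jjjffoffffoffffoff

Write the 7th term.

Each term is the previous one with ffoff appended.
From jjjffoffffoffffoff, 3 further steps: jjjffoffffoffffoff → jjjffoffffoffffoffffoff → jjjffoffffoffffoffffoffffoff → (answer).

jjjffoffffoffffoffffoffffoffffoff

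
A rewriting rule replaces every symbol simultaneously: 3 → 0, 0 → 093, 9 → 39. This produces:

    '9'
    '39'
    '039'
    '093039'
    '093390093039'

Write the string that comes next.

093390039093093390093039

Expanding 093390093039: 0→093, 9→39, 3→0, 3→0, 9→39, 0→093, 0→093, 9→39, 3→0, 0→093, 3→0, 9→39. Concatenated: 093 39 0 0 39 093 093 39 0 093 0 39.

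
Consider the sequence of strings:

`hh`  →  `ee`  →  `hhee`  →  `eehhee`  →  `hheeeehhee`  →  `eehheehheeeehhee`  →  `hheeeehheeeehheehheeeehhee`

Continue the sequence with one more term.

From term 3 onward, concatenate the second-to-last term with the last: hh·ee = hhee, ee·hhee = eehhee, …
The next term joins eehheehheeeehhee and hheeeehheeeehheehheeeehhee.

eehheehheeeehheehheeeehheeeehheehheeeehhee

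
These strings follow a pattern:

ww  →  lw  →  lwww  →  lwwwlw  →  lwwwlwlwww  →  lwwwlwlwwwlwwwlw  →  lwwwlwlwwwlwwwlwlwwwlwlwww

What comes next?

lwwwlwlwwwlwwwlwlwwwlwlwwwlwwwlwlwwwlwwwlw

From term 3 onward, concatenate the last term with the second-to-last: lw·ww = lwww, lwww·lw = lwwwlw, …
So term 8 is lwwwlwlwwwlwwwlwlwwwlwlwww·lwwwlwlwwwlwwwlw.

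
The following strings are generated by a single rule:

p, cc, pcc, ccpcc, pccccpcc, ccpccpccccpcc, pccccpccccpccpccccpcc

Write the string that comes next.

Each term (from the third on) is the two preceding terms concatenated in order: term 3 = p·cc = pcc.
Continuing: ccpccpccccpcc · pccccpccccpccpccccpcc gives term 8.

ccpccpccccpccpccccpccccpccpccccpcc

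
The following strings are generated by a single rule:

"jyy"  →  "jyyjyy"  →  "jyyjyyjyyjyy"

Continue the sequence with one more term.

Every step duplicates the string.
Doubling jyyjyyjyyjyy:

jyyjyyjyyjyyjyyjyyjyyjyy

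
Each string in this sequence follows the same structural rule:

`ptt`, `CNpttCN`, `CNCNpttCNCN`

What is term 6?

Every step adds CN to the front and CN to the end of the previous string.
From CNCNpttCNCN, 3 further steps: CNCNpttCNCN → CNCNCNpttCNCNCN → CNCNCNCNpttCNCNCNCN → (answer).

CNCNCNCNCNpttCNCNCNCNCN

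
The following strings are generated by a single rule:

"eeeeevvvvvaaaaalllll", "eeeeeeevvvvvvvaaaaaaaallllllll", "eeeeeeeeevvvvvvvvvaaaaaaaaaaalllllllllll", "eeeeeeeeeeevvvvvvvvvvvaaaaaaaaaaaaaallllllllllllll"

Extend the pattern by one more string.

eeeeeeeeeeeeevvvvvvvvvvvvvaaaaaaaaaaaaaaaaalllllllllllllllll

Term n consists of 2n+3 e's, followed by 2n+3 v's, followed by 3n+2 a's, followed by 3n+2 l's (n = 1, 2, …).
Setting n = 5 gives 13, 13, 17, 17 characters in each block.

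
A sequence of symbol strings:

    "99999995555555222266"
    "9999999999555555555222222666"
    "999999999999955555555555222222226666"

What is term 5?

9999999999999999999555555555555555222222222222666666

Each string has the form 9^{3n+1} 5^{2n+3} 2^{2n} 6^{n}, where the shown terms are n = 2, 3, 4.
For term 5, n = 6, so the run lengths are 19, 15, 12, 6.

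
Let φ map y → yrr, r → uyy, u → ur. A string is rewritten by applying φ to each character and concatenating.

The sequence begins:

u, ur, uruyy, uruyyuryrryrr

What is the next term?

Rewriting the 13 symbols of uruyyuryrryrr one by one yields ur uyy ur yrr yrr ur uyy yrr uyy uyy yrr uyy uyy; concatenated:

uruyyuryrryrruruyyyrruyyuyyyrruyyuyy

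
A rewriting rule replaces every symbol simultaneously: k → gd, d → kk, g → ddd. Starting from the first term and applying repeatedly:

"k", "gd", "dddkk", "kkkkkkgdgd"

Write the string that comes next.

Apply φ to kkkkkkgdgd symbol by symbol: k→gd, k→gd, k→gd, k→gd, k→gd, k→gd, g→ddd, d→kk, g→ddd, d→kk; joined: gd gd gd gd gd gd ddd kk ddd kk.

gdgdgdgdgdgddddkkdddkk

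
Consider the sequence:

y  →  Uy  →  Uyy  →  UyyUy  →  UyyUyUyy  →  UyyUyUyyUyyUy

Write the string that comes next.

From term 3 onward, concatenate the last term with the second-to-last: Uy·y = Uyy, Uyy·Uy = UyyUy, …
So term 7 is UyyUyUyyUyyUy·UyyUyUyy.

UyyUyUyyUyyUyUyyUyUyy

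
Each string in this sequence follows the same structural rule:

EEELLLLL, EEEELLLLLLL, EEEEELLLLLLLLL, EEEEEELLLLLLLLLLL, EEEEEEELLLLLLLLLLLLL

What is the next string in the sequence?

The n-th term is n+1 E's then 2n+1 L's, where the shown terms are n = 2, 3, 4, 5, 6.
At n = 7 the blocks have lengths 8, 15.

EEEEEEEELLLLLLLLLLLLLLL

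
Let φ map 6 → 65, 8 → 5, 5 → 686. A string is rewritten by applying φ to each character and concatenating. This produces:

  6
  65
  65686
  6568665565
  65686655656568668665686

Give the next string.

656866556565686686656866568665565655656568665565

φ(65686655656568668665686) expands symbol-by-symbol to 65 686 65 5 65 65 686 686 65 686 65 686 65 5 65 65 5 65 65 686 65 5 65; joining the 23 pieces gives the next term.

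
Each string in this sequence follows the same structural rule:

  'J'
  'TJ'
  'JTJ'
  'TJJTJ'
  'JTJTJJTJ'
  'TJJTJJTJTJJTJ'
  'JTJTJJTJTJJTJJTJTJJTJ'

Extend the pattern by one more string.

TJJTJJTJTJJTJJTJTJJTJTJJTJJTJTJJTJ

Each term (from the third on) is the two preceding terms concatenated in order: term 3 = J·TJ = JTJ.
Continuing: TJJTJJTJTJJTJ · JTJTJJTJTJJTJJTJTJJTJ gives term 8.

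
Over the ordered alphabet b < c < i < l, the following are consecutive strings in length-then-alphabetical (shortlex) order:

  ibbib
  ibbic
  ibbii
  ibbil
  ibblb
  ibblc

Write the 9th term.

ibcbb

Stepping forward 3 times from ibblc: ibblc → ibbli → ibbll, then the target.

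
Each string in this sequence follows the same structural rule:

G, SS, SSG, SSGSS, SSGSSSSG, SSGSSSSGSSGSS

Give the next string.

SSGSSSSGSSGSSSSGSSSSG

Each term (from the third on) is the previous term followed by the one before it: term 3 = SS·G = SSG.
So term 7 is SSGSSSSGSSGSS·SSGSSSSG.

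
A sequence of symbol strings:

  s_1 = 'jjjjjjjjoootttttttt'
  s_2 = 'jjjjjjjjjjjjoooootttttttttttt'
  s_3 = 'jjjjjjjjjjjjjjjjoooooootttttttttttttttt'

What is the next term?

Each string has the form j^{4n} o^{2n-1} t^{4n}, where the shown terms are n = 2, 3, 4.
Setting n = 5 gives 20, 9, 20 characters in each block.

jjjjjjjjjjjjjjjjjjjjoooooooootttttttttttttttttttt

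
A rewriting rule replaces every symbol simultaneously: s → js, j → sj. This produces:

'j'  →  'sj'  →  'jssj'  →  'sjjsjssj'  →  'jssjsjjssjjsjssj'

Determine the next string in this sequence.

Applying the rule to each of the 16 symbols of jssjsjjssjjsjssj gives the pieces sj js js sj js sj sj js js sj sj js sj js js sj, which concatenate to the answer.

sjjsjssjjssjsjjsjssjsjjssjjsjssj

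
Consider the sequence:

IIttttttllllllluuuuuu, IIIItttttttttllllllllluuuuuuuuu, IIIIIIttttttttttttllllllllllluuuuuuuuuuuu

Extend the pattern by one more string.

Reading off run lengths: I runs 2, 4, 6; t runs 6, 9, 12; l runs 7, 9, 11; u runs 6, 9, 12 — each is linear in n, where the shown terms are n = 2, 3, 4.
For the next term, n = 5, so the run lengths are 8, 15, 13, 15.

IIIIIIIItttttttttttttttllllllllllllluuuuuuuuuuuuuuu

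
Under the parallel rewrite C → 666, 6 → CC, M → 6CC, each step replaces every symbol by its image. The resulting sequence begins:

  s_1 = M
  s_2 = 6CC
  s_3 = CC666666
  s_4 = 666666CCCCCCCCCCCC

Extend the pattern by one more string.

Replace each of the 18 characters of 666666CCCCCCCCCCCC in place — CC CC CC CC CC CC 666 666 666 666 666 666 666 666 666 666 666 666 — and concatenate.

CCCCCCCCCCCC666666666666666666666666666666666666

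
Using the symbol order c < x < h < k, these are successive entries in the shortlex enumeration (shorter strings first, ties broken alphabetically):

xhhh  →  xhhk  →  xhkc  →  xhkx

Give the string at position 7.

Stepping forward 3 times from xhkx: xhkx → xhkh → xhkk, then the target.

xkcc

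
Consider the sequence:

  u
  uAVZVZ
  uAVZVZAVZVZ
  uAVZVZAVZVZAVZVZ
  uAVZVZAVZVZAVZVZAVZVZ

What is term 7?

uAVZVZAVZVZAVZVZAVZVZAVZVZAVZVZ

Every step adds AVZVZ to the end: s(k+1) = s(k)·AVZVZ.
From uAVZVZAVZVZAVZVZAVZVZ, 2 further steps: uAVZVZAVZVZAVZVZAVZVZ → uAVZVZAVZVZAVZVZAVZVZAVZVZ → (answer).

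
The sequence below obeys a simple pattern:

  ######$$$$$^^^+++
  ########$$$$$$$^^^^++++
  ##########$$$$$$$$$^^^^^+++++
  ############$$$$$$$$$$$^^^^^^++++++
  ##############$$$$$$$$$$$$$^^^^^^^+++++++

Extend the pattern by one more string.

Term n consists of 2n #'s, followed by 2n-1 $'s, followed by n ^'s, followed by n +'s, where the shown terms are n = 3, 4, 5, 6, 7.
Setting n = 8 gives 16, 15, 8, 8 characters in each block.

################$$$$$$$$$$$$$$$^^^^^^^^++++++++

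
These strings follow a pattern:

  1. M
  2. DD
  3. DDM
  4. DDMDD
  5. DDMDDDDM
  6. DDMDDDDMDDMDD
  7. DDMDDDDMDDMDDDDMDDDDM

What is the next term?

This is a Fibonacci-style word recurrence s(k) = s(k−1)·s(k−2): e.g. DD·M = DDM.
Continuing: DDMDDDDMDDMDDDDMDDDDM · DDMDDDDMDDMDD gives term 8.

DDMDDDDMDDMDDDDMDDDDMDDMDDDDMDDMDD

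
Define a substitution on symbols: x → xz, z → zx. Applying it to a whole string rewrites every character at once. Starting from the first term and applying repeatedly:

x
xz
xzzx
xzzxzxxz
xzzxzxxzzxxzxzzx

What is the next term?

xzzxzxxzzxxzxzzxzxxzxzzxxzzxzxxz

φ(xzzxzxxzzxxzxzzx) expands symbol-by-symbol to xz zx zx xz zx xz xz zx zx xz xz zx xz zx zx xz; joining the 16 pieces gives the next term.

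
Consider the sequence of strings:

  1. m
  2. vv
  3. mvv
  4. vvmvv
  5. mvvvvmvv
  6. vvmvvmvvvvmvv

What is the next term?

This is a Fibonacci-style word recurrence s(k) = s(k−2)·s(k−1): e.g. m·vv = mvv.
So term 7 is mvvvvmvv·vvmvvmvvvvmvv.

mvvvvmvvvvmvvmvvvvmvv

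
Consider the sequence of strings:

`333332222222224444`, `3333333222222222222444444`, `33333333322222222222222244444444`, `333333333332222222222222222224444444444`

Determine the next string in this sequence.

Term n consists of 2n+1 3's, followed by 3n+3 2's, followed by 2n 4's, where the shown terms are n = 2, 3, 4, 5.
Setting n = 6 gives 13, 21, 12 characters in each block.

3333333333333222222222222222222222444444444444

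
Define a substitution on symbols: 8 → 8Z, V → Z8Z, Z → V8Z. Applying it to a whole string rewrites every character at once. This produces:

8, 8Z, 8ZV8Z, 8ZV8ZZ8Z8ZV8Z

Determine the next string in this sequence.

8ZV8ZZ8Z8ZV8ZV8Z8ZV8Z8ZV8ZZ8Z8ZV8Z

Replace each of the 13 characters of 8ZV8ZZ8Z8ZV8Z in place — 8Z V8Z Z8Z 8Z V8Z V8Z 8Z V8Z 8Z V8Z Z8Z 8Z V8Z — and concatenate.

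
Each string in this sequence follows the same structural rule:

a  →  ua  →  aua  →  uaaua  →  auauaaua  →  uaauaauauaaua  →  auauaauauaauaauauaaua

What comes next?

From term 3 onward, concatenate the second-to-last term with the last: a·ua = aua, ua·aua = uaaua, …
Continuing: uaauaauauaaua · auauaauauaauaauauaaua gives term 8.

uaauaauauaauaauauaauauaauaauauaaua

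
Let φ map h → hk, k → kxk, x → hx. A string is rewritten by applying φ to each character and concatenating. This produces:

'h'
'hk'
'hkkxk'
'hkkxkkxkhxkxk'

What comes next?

Rewriting the 13 symbols of hkkxkkxkhxkxk one by one yields hk kxk kxk hx kxk kxk hx kxk hk hx kxk hx kxk; concatenated:

hkkxkkxkhxkxkkxkhxkxkhkhxkxkhxkxk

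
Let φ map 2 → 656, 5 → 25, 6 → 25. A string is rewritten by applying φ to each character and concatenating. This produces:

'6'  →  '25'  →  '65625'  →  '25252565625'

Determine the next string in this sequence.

Apply φ to 25252565625 symbol by symbol: 2→656, 5→25, 2→656, 5→25, 2→656, 5→25, 6→25, 5→25, 6→25, 2→656, 5→25; joined: 656 25 656 25 656 25 25 25 25 656 25.

65625656256562525252565625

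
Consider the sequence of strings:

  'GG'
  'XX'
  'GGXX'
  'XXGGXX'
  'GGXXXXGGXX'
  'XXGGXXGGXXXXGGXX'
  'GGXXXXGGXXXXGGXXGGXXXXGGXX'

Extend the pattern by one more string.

From term 3 onward, concatenate the second-to-last term with the last: GG·XX = GGXX, XX·GGXX = XXGGXX, …
So term 8 is XXGGXXGGXXXXGGXX·GGXXXXGGXXXXGGXXGGXXXXGGXX.

XXGGXXGGXXXXGGXXGGXXXXGGXXXXGGXXGGXXXXGGXX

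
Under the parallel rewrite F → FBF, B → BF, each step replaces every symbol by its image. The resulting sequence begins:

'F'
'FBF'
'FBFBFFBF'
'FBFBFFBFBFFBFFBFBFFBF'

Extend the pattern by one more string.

Replace each of the 21 characters of FBFBFFBFBFFBFFBFBFFBF in place — FBF BF FBF BF FBF FBF BF FBF BF FBF FBF BF FBF FBF BF FBF BF FBF FBF BF FBF — and concatenate.

FBFBFFBFBFFBFFBFBFFBFBFFBFFBFBFFBFFBFBFFBFBFFBFFBFBFFBF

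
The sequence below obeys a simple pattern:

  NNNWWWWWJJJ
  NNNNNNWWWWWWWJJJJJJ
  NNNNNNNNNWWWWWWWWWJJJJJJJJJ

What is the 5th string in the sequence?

NNNNNNNNNNNNNNNWWWWWWWWWWWWWJJJJJJJJJJJJJJJ

Each string has the form N^{3n} W^{2n+3} J^{3n} (n = 1, 2, …).
For term 5, n = 5, so the run lengths are 15, 13, 15.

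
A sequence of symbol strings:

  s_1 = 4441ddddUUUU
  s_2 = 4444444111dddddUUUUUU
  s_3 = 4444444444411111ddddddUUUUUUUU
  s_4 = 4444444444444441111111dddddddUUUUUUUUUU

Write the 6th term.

Each string has the form 4^{4n-1} 1^{2n-1} d^{n+3} U^{2n+2} (n = 1, 2, …).
For term 6, n = 6, so the run lengths are 23, 11, 9, 14.

4444444444444444444444411111111111dddddddddUUUUUUUUUUUUUU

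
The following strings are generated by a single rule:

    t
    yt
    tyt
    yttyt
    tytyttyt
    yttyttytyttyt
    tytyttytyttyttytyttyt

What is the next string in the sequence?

This is a Fibonacci-style word recurrence s(k) = s(k−2)·s(k−1): e.g. t·yt = tyt.
The next term joins yttyttytyttyt and tytyttytyttyttytyttyt.

yttyttytyttyttytyttytyttyttytyttyt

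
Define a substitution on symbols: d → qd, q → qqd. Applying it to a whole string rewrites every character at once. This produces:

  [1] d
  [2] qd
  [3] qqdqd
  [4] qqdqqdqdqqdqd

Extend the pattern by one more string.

Rewriting the 13 symbols of qqdqqdqdqqdqd one by one yields qqd qqd qd qqd qqd qd qqd qd qqd qqd qd qqd qd; concatenated:

qqdqqdqdqqdqqdqdqqdqdqqdqqdqdqqdqd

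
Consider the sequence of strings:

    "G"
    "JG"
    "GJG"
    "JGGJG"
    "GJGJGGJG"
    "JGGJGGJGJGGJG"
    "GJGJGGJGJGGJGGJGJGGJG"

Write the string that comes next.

This is a Fibonacci-style word recurrence s(k) = s(k−2)·s(k−1): e.g. G·JG = GJG.
Continuing: JGGJGGJGJGGJG · GJGJGGJGJGGJGGJGJGGJG gives term 8.

JGGJGGJGJGGJGGJGJGGJGJGGJGGJGJGGJG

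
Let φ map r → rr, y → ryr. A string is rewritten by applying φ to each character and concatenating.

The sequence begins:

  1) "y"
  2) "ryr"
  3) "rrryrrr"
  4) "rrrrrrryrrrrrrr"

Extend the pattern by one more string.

Applying the rule to each of the 15 symbols of rrrrrrryrrrrrrr gives the pieces rr rr rr rr rr rr rr ryr rr rr rr rr rr rr rr, which concatenate to the answer.

rrrrrrrrrrrrrrryrrrrrrrrrrrrrrr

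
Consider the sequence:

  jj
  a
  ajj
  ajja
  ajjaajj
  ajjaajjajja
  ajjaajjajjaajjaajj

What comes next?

ajjaajjajjaajjaajjajjaajjajja

From term 3 onward, concatenate the last term with the second-to-last: a·jj = ajj, ajj·a = ajja, …
Continuing: ajjaajjajjaajjaajj · ajjaajjajja gives term 8.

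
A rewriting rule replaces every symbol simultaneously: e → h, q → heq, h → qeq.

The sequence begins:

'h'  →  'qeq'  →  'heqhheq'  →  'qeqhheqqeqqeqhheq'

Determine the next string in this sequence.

φ(qeqhheqqeqqeqhheq) expands symbol-by-symbol to heq h heq qeq qeq h heq heq h heq heq h heq qeq qeq h heq; joining the 17 pieces gives the next term.

heqhheqqeqqeqhheqheqhheqheqhheqqeqqeqhheq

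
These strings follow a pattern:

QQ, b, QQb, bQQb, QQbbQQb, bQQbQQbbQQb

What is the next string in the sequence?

QQbbQQbbQQbQQbbQQb

Each term (from the third on) is the two preceding terms concatenated in order: term 3 = QQ·b = QQb.
Continuing: QQbbQQb · bQQbQQbbQQb gives term 7.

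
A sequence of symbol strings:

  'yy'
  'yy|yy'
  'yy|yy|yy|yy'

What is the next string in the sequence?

Each string is two copies of the previous one joined by '|'.
One more doubling of yy|yy|yy|yy gives the answer.

yy|yy|yy|yy|yy|yy|yy|yy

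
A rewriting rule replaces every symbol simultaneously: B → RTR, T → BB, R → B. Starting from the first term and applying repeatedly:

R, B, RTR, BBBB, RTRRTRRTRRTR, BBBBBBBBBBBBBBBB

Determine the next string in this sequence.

Applying the rule to each of the 16 symbols of BBBBBBBBBBBBBBBB gives the pieces RTR RTR RTR RTR RTR RTR RTR RTR RTR RTR RTR RTR RTR RTR RTR RTR, which concatenate to the answer.

RTRRTRRTRRTRRTRRTRRTRRTRRTRRTRRTRRTRRTRRTRRTRRTR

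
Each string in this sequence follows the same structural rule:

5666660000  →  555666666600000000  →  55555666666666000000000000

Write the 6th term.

55555555555666666666666666000000000000000000000000

Term n consists of 2n-1 5's, followed by 2n+3 6's, followed by 4n 0's (n = 1, 2, …).
At n = 6 the blocks have lengths 11, 15, 24.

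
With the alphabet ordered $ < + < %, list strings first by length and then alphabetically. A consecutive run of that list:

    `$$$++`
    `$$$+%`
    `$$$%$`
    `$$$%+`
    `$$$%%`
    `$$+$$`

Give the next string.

The successor of $$+$$ increments the rightmost position that isn't already % and resets every position after it to $.

$$+$+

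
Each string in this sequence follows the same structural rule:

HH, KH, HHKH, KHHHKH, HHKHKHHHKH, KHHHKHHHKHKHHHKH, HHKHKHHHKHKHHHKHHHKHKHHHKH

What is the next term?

KHHHKHHHKHKHHHKHHHKHKHHHKHKHHHKHHHKHKHHHKH

Each term (from the third on) is the two preceding terms concatenated in order: term 3 = HH·KH = HHKH.
Continuing: KHHHKHHHKHKHHHKH · HHKHKHHHKHKHHHKHHHKHKHHHKH gives term 8.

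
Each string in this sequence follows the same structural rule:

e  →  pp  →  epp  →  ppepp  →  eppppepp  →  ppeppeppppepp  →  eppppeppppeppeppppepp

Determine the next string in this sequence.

ppeppeppppeppeppppeppppeppeppppepp

Each term (from the third on) is the two preceding terms concatenated in order: term 3 = e·pp = epp.
Continuing: ppeppeppppepp · eppppeppppeppeppppepp gives term 8.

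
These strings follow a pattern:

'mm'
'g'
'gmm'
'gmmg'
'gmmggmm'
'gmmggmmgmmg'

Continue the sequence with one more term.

gmmggmmgmmggmmggmm

From term 3 onward, concatenate the last term with the second-to-last: g·mm = gmm, gmm·g = gmmg, …
Continuing: gmmggmmgmmg · gmmggmm gives term 7.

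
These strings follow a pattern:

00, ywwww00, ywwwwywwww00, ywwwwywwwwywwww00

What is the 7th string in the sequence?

The strings grow by a fixed prefix ywwww each time.
From ywwwwywwwwywwww00, 3 further steps: ywwwwywwwwywwww00 → ywwwwywwwwywwwwywwww00 → ywwwwywwwwywwwwywwwwywwww00 → (answer).

ywwwwywwwwywwwwywwwwywwwwywwww00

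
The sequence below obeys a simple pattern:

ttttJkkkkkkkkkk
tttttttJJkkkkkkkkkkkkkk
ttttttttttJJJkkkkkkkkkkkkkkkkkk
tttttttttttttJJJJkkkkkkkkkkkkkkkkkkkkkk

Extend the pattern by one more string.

Term n consists of 3n-2 t's, followed by n-1 J's, followed by 4n+2 k's, where the shown terms are n = 2, 3, 4, 5.
For the next term, n = 6, so the run lengths are 16, 5, 26.

ttttttttttttttttJJJJJkkkkkkkkkkkkkkkkkkkkkkkkkk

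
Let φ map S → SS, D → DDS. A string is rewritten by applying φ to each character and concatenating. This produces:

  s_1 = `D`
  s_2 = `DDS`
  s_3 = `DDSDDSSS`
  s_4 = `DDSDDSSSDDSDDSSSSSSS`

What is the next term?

Applying the rule to each of the 20 symbols of DDSDDSSSDDSDDSSSSSSS gives the pieces DDS DDS SS DDS DDS SS SS SS DDS DDS SS DDS DDS SS SS SS SS SS SS SS, which concatenate to the answer.

DDSDDSSSDDSDDSSSSSSSDDSDDSSSDDSDDSSSSSSSSSSSSSSS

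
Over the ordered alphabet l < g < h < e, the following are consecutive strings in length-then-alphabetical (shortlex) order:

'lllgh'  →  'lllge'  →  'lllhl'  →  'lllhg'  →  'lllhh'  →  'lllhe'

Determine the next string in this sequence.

Find the rightmost character of lllhe below e, bump it to the next letter, and reset everything to its right to l.

lllel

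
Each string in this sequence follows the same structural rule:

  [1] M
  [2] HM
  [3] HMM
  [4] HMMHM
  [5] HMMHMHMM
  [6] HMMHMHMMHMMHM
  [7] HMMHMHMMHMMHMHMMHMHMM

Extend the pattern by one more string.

HMMHMHMMHMMHMHMMHMHMMHMMHMHMMHMMHM

This is a Fibonacci-style word recurrence s(k) = s(k−1)·s(k−2): e.g. HM·M = HMM.
Continuing: HMMHMHMMHMMHMHMMHMHMM · HMMHMHMMHMMHM gives term 8.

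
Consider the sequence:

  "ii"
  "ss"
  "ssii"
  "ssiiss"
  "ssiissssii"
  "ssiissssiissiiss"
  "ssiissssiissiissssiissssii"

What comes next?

ssiissssiissiissssiissssiissiissssiissiiss

Each term (from the third on) is the previous term followed by the one before it: term 3 = ss·ii = ssii.
The next term joins ssiissssiissiissssiissssii and ssiissssiissiiss.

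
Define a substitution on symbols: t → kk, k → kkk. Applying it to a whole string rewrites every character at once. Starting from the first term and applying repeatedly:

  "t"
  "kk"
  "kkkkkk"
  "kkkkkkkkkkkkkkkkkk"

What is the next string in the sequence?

Replace each of the 18 characters of kkkkkkkkkkkkkkkkkk in place — kkk kkk kkk kkk kkk kkk kkk kkk kkk kkk kkk kkk kkk kkk kkk kkk kkk kkk — and concatenate.

kkkkkkkkkkkkkkkkkkkkkkkkkkkkkkkkkkkkkkkkkkkkkkkkkkkkkk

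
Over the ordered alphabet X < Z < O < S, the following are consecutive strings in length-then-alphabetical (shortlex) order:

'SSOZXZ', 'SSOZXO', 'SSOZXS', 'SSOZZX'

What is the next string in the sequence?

SSOZZZ

Find the rightmost character of SSOZZX below S, bump it to the next letter, and reset everything to its right to X.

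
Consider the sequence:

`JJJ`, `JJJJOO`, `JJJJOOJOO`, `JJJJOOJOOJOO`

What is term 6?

JJJJOOJOOJOOJOOJOO

Every step adds JOO to the end: s(k+1) = s(k)·JOO.
From JJJJOOJOOJOO, 2 further steps: JJJJOOJOOJOO → JJJJOOJOOJOOJOO → (answer).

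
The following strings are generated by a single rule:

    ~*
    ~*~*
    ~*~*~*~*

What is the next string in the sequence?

~*~*~*~*~*~*~*~*

Every step duplicates the string.
One more doubling of ~*~*~*~* gives the answer.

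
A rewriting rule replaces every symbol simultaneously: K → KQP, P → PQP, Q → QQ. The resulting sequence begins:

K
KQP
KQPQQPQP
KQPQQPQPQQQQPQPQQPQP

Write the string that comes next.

Rewriting the 20 symbols of KQPQQPQPQQQQPQPQQPQP one by one yields KQP QQ PQP QQ QQ PQP QQ PQP QQ QQ QQ QQ PQP QQ PQP QQ QQ PQP QQ PQP; concatenated:

KQPQQPQPQQQQPQPQQPQPQQQQQQQQPQPQQPQPQQQQPQPQQPQP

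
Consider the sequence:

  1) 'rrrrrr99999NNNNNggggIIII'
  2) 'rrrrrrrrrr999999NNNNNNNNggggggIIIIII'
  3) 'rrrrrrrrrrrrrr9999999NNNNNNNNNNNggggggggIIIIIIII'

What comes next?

rrrrrrrrrrrrrrrrrr99999999NNNNNNNNNNNNNNggggggggggIIIIIIIIII

Reading off run lengths: r runs 6, 10, 14; 9 runs 5, 6, 7; N runs 5, 8, 11; g runs 4, 6, 8; I runs 4, 6, 8 — each is linear in n, where the shown terms are n = 2, 3, 4.
Setting n = 5 gives 18, 8, 14, 10, 10 characters in each block.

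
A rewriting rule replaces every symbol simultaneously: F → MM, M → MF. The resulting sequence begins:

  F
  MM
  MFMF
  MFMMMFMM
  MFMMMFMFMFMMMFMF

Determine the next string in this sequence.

Rewriting the 16 symbols of MFMMMFMFMFMMMFMF one by one yields MF MM MF MF MF MM MF MM MF MM MF MF MF MM MF MM; concatenated:

MFMMMFMFMFMMMFMMMFMMMFMFMFMMMFMM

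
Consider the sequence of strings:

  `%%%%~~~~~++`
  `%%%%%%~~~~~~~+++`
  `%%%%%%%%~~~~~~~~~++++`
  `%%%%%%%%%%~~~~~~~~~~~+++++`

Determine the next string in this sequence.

%%%%%%%%%%%%~~~~~~~~~~~~~++++++

Each string has the form %^{2n} ~^{2n+1} +^{n}, where the shown terms are n = 2, 3, 4, 5.
Setting n = 6 gives 12, 13, 6 characters in each block.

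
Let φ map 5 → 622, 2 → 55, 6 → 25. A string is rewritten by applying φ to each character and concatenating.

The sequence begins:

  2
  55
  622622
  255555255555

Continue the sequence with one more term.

5562262262262262255622622622622622

Rewriting each symbol of 255555255555: 2→55, 5→622, 5→622, 5→622, 5→622, 5→622, 2→55, 5→622, 5→622, 5→622, 5→622, 5→622, which concatenates to 55 622 622 622 622 622 55 622 622 622 622 622.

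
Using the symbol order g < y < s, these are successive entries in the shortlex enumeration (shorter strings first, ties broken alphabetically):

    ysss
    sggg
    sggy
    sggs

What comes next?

Find the rightmost character of sggs below s, bump it to the next letter, and reset everything to its right to g.

sgyg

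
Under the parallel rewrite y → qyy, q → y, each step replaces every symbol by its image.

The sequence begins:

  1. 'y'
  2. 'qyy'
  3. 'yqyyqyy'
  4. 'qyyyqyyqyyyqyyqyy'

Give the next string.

Rewriting the 17 symbols of qyyyqyyqyyyqyyqyy one by one yields y qyy qyy qyy y qyy qyy y qyy qyy qyy y qyy qyy y qyy qyy; concatenated:

yqyyqyyqyyyqyyqyyyqyyqyyqyyyqyyqyyyqyyqyy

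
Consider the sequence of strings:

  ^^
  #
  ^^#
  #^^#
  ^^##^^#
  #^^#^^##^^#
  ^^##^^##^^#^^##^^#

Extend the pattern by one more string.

This is a Fibonacci-style word recurrence s(k) = s(k−2)·s(k−1): e.g. ^^·# = ^^#.
Continuing: #^^#^^##^^# · ^^##^^##^^#^^##^^# gives term 8.

#^^#^^##^^#^^##^^##^^#^^##^^#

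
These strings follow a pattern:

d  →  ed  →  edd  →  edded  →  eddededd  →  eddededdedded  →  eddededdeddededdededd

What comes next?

This is a Fibonacci-style word recurrence s(k) = s(k−1)·s(k−2): e.g. ed·d = edd.
So term 8 is eddededdeddededdededd·eddededdedded.

eddededdeddededdededdeddededdedded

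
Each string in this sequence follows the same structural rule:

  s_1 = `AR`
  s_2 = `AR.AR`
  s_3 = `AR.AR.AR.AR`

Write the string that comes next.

Each string is two copies of the previous one joined by '.'.
So the next term is two copies of AR.AR.AR.AR with '.' between the halves.

AR.AR.AR.AR.AR.AR.AR.AR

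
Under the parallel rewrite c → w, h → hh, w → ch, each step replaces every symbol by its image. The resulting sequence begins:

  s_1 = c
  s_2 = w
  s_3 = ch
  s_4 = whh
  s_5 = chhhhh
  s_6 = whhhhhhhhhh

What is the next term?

Expanding whhhhhhhhhh: w→ch, h→hh, h→hh, h→hh, h→hh, h→hh, h→hh, h→hh, h→hh, h→hh, h→hh. Concatenated: ch hh hh hh hh hh hh hh hh hh hh.

chhhhhhhhhhhhhhhhhhhhh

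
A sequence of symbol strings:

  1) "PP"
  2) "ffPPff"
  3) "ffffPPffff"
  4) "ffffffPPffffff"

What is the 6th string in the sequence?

ffffffffffPPffffffffff

Every step adds ff to the front and ff to the end of the previous string.
From ffffffPPffffff, 2 further steps: ffffffPPffffff → ffffffffPPffffffff → (answer).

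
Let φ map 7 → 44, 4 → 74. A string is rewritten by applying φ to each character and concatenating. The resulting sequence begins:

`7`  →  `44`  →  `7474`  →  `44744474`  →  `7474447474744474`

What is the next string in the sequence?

44744474747444744474447474744474

Applying the rule to each of the 16 symbols of 7474447474744474 gives the pieces 44 74 44 74 74 74 44 74 44 74 44 74 74 74 44 74, which concatenate to the answer.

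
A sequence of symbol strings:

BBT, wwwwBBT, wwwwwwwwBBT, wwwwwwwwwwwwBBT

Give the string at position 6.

wwwwwwwwwwwwwwwwwwwwBBT

Each term is the previous one with wwww prepended.
From wwwwwwwwwwwwBBT, 2 further steps: wwwwwwwwwwwwBBT → wwwwwwwwwwwwwwwwBBT → (answer).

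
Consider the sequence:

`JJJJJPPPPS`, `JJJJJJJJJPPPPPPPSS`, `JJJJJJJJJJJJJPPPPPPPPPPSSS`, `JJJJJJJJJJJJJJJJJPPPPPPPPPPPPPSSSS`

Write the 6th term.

JJJJJJJJJJJJJJJJJJJJJJJJJPPPPPPPPPPPPPPPPPPPSSSSSS

Term n consists of 4n+1 J's, followed by 3n+1 P's, followed by n S's (n = 1, 2, …).
For term 6, n = 6, so the run lengths are 25, 19, 6.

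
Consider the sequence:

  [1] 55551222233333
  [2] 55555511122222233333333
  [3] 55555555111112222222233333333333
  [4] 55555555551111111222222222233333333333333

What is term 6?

55555555555555111111111112222222222222233333333333333333333

Each string has the form 5^{2n+2} 1^{2n-1} 2^{2n+2} 3^{3n+2} (n = 1, 2, …).
For term 6, n = 6, so the run lengths are 14, 11, 14, 20.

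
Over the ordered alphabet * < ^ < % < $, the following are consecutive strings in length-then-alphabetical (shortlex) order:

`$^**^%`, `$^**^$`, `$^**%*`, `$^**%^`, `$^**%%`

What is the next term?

$^**%$

Find the rightmost character of $^**%% below $, bump it to the next letter, and reset everything to its right to *.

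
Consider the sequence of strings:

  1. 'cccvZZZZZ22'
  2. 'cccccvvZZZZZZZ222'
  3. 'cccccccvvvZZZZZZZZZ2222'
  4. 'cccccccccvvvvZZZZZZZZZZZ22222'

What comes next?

cccccccccccvvvvvZZZZZZZZZZZZZ222222

Term n consists of 2n-1 c's, followed by n-1 v's, followed by 2n+1 Z's, followed by n 2's, where the shown terms are n = 2, 3, 4, 5.
For the next term, n = 6, so the run lengths are 11, 5, 13, 6.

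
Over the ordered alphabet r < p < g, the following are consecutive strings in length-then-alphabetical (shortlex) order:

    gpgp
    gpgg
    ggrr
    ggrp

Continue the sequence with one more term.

ggrg

Find the rightmost character of ggrp below g, bump it to the next letter, and reset everything to its right to r.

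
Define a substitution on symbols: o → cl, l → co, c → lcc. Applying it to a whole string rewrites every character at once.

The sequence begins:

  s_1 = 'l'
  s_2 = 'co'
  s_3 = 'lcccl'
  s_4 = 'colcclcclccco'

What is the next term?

Replace each of the 13 characters of colcclcclccco in place — lcc cl co lcc lcc co lcc lcc co lcc lcc lcc cl — and concatenate.

lccclcolcclcccolcclcccolcclcclcccl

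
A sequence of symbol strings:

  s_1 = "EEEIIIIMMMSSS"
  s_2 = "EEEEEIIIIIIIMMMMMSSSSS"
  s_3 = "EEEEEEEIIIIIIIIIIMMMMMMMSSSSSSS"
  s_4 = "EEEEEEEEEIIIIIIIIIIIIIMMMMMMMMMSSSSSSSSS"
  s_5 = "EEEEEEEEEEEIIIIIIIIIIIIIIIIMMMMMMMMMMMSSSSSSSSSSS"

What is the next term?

The n-th term is 2n-1 E's then 3n-2 I's then 2n-1 M's then 2n-1 S's, where the shown terms are n = 2, 3, 4, 5, 6.
For the next term, n = 7, so the run lengths are 13, 19, 13, 13.

EEEEEEEEEEEEEIIIIIIIIIIIIIIIIIIIMMMMMMMMMMMMMSSSSSSSSSSSSS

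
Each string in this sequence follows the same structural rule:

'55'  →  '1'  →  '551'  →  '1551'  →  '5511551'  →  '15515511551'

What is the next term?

This is a Fibonacci-style word recurrence s(k) = s(k−2)·s(k−1): e.g. 55·1 = 551.
Continuing: 5511551 · 15515511551 gives term 7.

551155115515511551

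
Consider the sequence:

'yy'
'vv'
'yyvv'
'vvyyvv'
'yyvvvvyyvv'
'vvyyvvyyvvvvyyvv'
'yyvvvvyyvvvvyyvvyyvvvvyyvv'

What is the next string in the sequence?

vvyyvvyyvvvvyyvvyyvvvvyyvvvvyyvvyyvvvvyyvv

Each term (from the third on) is the two preceding terms concatenated in order: term 3 = yy·vv = yyvv.
So term 8 is vvyyvvyyvvvvyyvv·yyvvvvyyvvvvyyvvyyvvvvyyvv.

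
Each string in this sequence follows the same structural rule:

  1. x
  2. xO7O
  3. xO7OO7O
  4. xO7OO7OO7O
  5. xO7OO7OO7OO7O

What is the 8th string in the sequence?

The strings grow by a fixed suffix O7O each time.
From xO7OO7OO7OO7O, 3 further steps: xO7OO7OO7OO7O → xO7OO7OO7OO7OO7O → xO7OO7OO7OO7OO7OO7O → (answer).

xO7OO7OO7OO7OO7OO7OO7O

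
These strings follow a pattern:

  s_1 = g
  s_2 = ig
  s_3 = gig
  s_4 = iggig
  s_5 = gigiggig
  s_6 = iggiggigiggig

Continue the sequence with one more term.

From term 3 onward, concatenate the second-to-last term with the last: g·ig = gig, ig·gig = iggig, …
Continuing: gigiggig · iggiggigiggig gives term 7.

gigiggigiggiggigiggig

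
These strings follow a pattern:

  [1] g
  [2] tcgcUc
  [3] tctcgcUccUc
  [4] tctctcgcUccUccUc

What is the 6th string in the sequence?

tctctctctcgcUccUccUccUccUc

Each term wraps the previous one in tc on the left and cUc on the right.
From tctctcgcUccUccUc, 2 further steps: tctctcgcUccUccUc → tctctctcgcUccUccUccUc → (answer).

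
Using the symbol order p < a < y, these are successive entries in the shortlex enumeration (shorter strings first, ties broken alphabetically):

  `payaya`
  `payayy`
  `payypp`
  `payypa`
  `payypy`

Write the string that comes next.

Find the rightmost character of payypy below y, bump it to the next letter, and reset everything to its right to p.

payyap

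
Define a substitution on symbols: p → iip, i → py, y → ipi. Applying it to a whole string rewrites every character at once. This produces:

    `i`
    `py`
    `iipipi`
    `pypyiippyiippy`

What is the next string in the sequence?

Rewriting the 14 symbols of pypyiippyiippy one by one yields iip ipi iip ipi py py iip iip ipi py py iip iip ipi; concatenated:

iipipiiipipipypyiipiipipipypyiipiipipi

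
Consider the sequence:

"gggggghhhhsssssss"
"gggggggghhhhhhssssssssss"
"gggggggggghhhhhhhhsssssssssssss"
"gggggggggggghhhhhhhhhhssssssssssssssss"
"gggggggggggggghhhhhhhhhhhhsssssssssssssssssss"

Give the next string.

Reading off run lengths: g runs 6, 8, 10, 12, 14; h runs 4, 6, 8, 10, 12; s runs 7, 10, 13, 16, 19 — each is linear in n, where the shown terms are n = 2, 3, 4, 5, 6.
Setting n = 7 gives 16, 14, 22 characters in each block.

gggggggggggggggghhhhhhhhhhhhhhssssssssssssssssssssss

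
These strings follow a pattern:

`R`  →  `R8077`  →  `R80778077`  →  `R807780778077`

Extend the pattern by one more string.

Each term is the previous one with 8077 appended.
So the next term is R807780778077·8077.

R8077807780778077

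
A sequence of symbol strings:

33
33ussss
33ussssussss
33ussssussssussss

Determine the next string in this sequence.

The strings grow by a fixed suffix ussss each time.
Applying this once more to 33ussssussssussss:

33ussssussssussssussss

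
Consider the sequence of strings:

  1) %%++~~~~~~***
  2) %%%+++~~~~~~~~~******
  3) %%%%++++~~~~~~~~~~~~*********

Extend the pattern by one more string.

Term n consists of n+1 %'s, followed by n+1 +'s, followed by 3n+3 ~'s, followed by 3n *'s (n = 1, 2, …).
For the next term, n = 4, so the run lengths are 5, 5, 15, 12.

%%%%%+++++~~~~~~~~~~~~~~~************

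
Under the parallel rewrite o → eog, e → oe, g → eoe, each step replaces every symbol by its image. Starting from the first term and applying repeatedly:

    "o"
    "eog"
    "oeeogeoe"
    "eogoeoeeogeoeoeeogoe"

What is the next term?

Rewriting the 20 symbols of eogoeoeeogeoeoeeogoe one by one yields oe eog eoe eog oe eog oe oe eog eoe oe eog oe eog oe oe eog eoe eog oe; concatenated:

oeeogeoeeogoeeogoeoeeogeoeoeeogoeeogoeoeeogeoeeogoe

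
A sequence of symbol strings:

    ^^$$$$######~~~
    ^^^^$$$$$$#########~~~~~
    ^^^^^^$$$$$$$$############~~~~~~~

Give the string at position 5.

Each string has the form ^^{2n} $^{2n+2} #^{3n+3} ~^{2n+1} (n = 1, 2, …).
Setting n = 5 gives 10, 12, 18, 11 characters in each block.

^^^^^^^^^^$$$$$$$$$$$$##################~~~~~~~~~~~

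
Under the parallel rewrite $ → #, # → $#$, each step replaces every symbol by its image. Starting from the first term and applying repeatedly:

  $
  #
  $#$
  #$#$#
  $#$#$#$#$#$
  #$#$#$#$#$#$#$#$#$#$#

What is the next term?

φ(#$#$#$#$#$#$#$#$#$#$#) expands symbol-by-symbol to $#$ # $#$ # $#$ # $#$ # $#$ # $#$ # $#$ # $#$ # $#$ # $#$ # $#$; joining the 21 pieces gives the next term.

$#$#$#$#$#$#$#$#$#$#$#$#$#$#$#$#$#$#$#$#$#$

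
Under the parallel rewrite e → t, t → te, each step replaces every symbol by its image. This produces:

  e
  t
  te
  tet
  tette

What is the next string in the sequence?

Apply φ to tette symbol by symbol: t→te, e→t, t→te, t→te, e→t; joined: te t te te t.

tettetet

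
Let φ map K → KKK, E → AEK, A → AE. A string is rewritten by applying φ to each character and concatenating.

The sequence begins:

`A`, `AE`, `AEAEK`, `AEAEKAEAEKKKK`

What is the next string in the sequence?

φ(AEAEKAEAEKKKK) expands symbol-by-symbol to AE AEK AE AEK KKK AE AEK AE AEK KKK KKK KKK KKK; joining the 13 pieces gives the next term.

AEAEKAEAEKKKKAEAEKAEAEKKKKKKKKKKKKK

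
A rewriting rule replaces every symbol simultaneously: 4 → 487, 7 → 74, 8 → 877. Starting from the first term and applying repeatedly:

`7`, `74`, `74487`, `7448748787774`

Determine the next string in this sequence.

744874878777448787774877747474487

φ(7448748787774) expands symbol-by-symbol to 74 487 487 877 74 487 877 74 877 74 74 74 487; joining the 13 pieces gives the next term.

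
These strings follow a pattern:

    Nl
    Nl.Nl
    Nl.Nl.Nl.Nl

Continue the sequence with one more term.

Nl.Nl.Nl.Nl.Nl.Nl.Nl.Nl

Every step duplicates the string with '.' between the halves.
So the next term is two copies of Nl.Nl.Nl.Nl with '.' between the halves.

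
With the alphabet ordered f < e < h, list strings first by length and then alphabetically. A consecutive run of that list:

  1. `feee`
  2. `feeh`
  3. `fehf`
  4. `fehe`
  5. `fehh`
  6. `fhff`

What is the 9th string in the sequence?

fhef

Continuing the enumeration 3 steps past fhff: fhff → fhfe → fhfh → (answer).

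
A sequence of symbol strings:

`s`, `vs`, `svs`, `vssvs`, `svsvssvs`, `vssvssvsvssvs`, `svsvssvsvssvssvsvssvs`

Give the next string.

vssvssvsvssvssvsvssvsvssvssvsvssvs

From term 3 onward, concatenate the second-to-last term with the last: s·vs = svs, vs·svs = vssvs, …
So term 8 is vssvssvsvssvs·svsvssvsvssvssvsvssvs.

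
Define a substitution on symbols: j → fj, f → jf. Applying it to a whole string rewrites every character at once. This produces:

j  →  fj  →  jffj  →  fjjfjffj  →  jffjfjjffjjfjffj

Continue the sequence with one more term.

Rewriting the 16 symbols of jffjfjjffjjfjffj one by one yields fj jf jf fj jf fj fj jf jf fj fj jf fj jf jf fj; concatenated:

fjjfjffjjffjfjjfjffjfjjffjjfjffj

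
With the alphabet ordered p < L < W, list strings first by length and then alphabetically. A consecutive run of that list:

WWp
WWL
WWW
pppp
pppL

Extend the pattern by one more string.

The successor of pppL increments the rightmost position that isn't already W and resets every position after it to p.

pppW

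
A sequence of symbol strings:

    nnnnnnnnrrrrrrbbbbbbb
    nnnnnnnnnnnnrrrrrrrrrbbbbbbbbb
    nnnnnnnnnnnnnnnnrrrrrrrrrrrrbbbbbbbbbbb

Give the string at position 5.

nnnnnnnnnnnnnnnnnnnnnnnnrrrrrrrrrrrrrrrrrrbbbbbbbbbbbbbbb

The n-th term is 4n n's then 3n r's then 2n+3 b's, where the shown terms are n = 2, 3, 4.
Setting n = 6 gives 24, 18, 15 characters in each block.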